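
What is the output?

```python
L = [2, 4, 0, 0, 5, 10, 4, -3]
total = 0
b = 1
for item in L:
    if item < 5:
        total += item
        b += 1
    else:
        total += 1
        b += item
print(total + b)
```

31

item=2: <5, total = 0+2 = 2; b=2
item=4: <5, total = 2+4 = 6; b=3
item=0: <5, total = 6+0 = 6; b=4
item=0: <5, total = 6+0 = 6; b=5
item=5: not <5, total = 6+1 = 7; b=10
item=10: not <5, total = 7+1 = 8; b=20
item=4: <5, total = 8+4 = 12; b=21
item=-3: <5, total = 12+(-3) = 9; b=22
total+b = 9+22 = 31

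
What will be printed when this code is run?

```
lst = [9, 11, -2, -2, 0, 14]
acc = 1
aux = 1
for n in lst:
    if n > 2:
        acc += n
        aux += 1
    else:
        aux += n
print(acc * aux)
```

0

n=9: >2, acc = 1+9 = 10; aux=2
n=11: >2, acc = 10+11 = 21; aux=3
n=-2: not >2; aux=1
n=-2: not >2; aux=-1
n=0: not >2; aux=-1
n=14: >2, acc = 21+14 = 35; aux=0
acc*aux = 35*0 = 0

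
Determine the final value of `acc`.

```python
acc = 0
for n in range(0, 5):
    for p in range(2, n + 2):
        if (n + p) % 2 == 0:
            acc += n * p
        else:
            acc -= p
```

n=1,p=2: odd sum, acc = 0-2 = -2
n=2,p=2: even sum, acc = (-2)+4 = 2
n=2,p=3: odd sum, acc = 2-3 = -1
n=3,p=2: odd sum, acc = (-1)-2 = -3
n=3,p=3: even sum, acc = (-3)+9 = 6
n=3,p=4: odd sum, acc = 6-4 = 2
n=4,p=2: even sum, acc = 2+8 = 10
n=4,p=3: odd sum, acc = 10-3 = 7
n=4,p=4: even sum, acc = 7+16 = 23
n=4,p=5: odd sum, acc = 23-5 = 18

18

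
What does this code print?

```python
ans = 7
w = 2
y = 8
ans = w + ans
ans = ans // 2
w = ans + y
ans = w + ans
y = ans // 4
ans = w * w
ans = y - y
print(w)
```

ans = 2+7 = 9
ans = 9//2 = 4
w = 4+8 = 12
ans = 12+4 = 16
y = 16//4 = 4
ans = 12*12 = 144
ans = 4-4 = 0

12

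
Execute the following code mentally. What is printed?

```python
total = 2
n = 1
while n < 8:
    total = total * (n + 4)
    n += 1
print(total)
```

3326400

n=1: total = 2*5 = 10
n=2: total = 10*6 = 60
n=3: total = 60*7 = 420
n=4: total = 420*8 = 3360
n=5: total = 3360*9 = 30240
n=6: total = 30240*10 = 302400
n=7: total = 302400*11 = 3326400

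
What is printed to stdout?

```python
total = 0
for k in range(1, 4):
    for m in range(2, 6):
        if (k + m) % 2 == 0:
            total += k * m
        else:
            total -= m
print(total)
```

24

k=1,m=2: odd sum, total = 0-2 = -2
k=1,m=3: even sum, total = (-2)+3 = 1
k=1,m=4: odd sum, total = 1-4 = -3
k=1,m=5: even sum, total = (-3)+5 = 2
k=2,m=2: even sum, total = 2+4 = 6
k=2,m=3: odd sum, total = 6-3 = 3
k=2,m=4: even sum, total = 3+8 = 11
k=2,m=5: odd sum, total = 11-5 = 6
k=3,m=2: odd sum, total = 6-2 = 4
k=3,m=3: even sum, total = 4+9 = 13
k=3,m=4: odd sum, total = 13-4 = 9
k=3,m=5: even sum, total = 9+15 = 24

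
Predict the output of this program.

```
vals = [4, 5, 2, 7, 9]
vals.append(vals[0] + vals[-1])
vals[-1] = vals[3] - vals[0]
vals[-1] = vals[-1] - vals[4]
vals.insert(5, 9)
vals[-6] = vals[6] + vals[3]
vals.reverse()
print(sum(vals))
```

26

append vals[0]+vals[-1] = 4+9 = 13 → [4, 5, 2, 7, 9, 13]
vals[-1] = vals[3]-vals[0] = 7-4 = 3 → [4, 5, 2, 7, 9, 3]
vals[-1] = vals[-1]-vals[4] = 3-9 = -6 → [4, 5, 2, 7, 9, -6]
insert 9 at 5 → [4, 5, 2, 7, 9, 9, -6]
vals[-6] = vals[6]+vals[3] = (-6)+7 = 1 → [4, 1, 2, 7, 9, 9, -6]
reverse → [-6, 9, 9, 7, 2, 1, 4]
sum = 26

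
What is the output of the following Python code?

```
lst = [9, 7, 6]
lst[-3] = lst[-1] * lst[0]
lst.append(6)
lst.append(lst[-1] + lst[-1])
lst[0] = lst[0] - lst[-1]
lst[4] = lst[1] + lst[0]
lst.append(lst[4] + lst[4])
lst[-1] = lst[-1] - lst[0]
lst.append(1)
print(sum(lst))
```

167

lst[-3] = lst[-1]*lst[0] = 6*9 = 54 → [54, 7, 6]
append 6 → [54, 7, 6, 6]
append lst[-1]+lst[-1] = 6+6 = 12 → [54, 7, 6, 6, 12]
lst[0] = lst[0]-lst[-1] = 54-12 = 42 → [42, 7, 6, 6, 12]
lst[4] = lst[1]+lst[0] = 7+42 = 49 → [42, 7, 6, 6, 49]
append lst[4]+lst[4] = 49+49 = 98 → [42, 7, 6, 6, 49, 98]
lst[-1] = lst[-1]-lst[0] = 98-42 = 56 → [42, 7, 6, 6, 49, 56]
append 1 → [42, 7, 6, 6, 49, 56, 1]
sum = 167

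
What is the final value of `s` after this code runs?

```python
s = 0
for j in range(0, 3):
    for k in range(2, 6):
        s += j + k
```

j=0,k=2: s = 0+2 = 2
j=0,k=3: s = 2+3 = 5
j=0,k=4: s = 5+4 = 9
j=0,k=5: s = 9+5 = 14
j=1,k=2: s = 14+3 = 17
j=1,k=3: s = 17+4 = 21
j=1,k=4: s = 21+5 = 26
j=1,k=5: s = 26+6 = 32
j=2,k=2: s = 32+4 = 36
j=2,k=3: s = 36+5 = 41
j=2,k=4: s = 41+6 = 47
j=2,k=5: s = 47+7 = 54

54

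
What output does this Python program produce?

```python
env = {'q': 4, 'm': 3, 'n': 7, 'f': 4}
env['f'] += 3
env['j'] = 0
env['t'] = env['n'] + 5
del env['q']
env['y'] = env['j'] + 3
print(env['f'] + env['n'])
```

14

env['f'] = 4+3 = 7 → {'q': 4, 'm': 3, 'n': 7, 'f': 7}
env['j'] = 0 → {'q': 4, 'm': 3, 'n': 7, 'f': 7, 'j': 0}
env['t'] = env['n']+5 = 12 → {'q': 4, 'm': 3, 'n': 7, 'f': 7, 'j': 0, 't': 12}
del 'q' → {'m': 3, 'n': 7, 'f': 7, 'j': 0, 't': 12}
env['y'] = env['j']+3 = 3 → {'m': 3, 'n': 7, 'f': 7, 'j': 0, 't': 12, 'y': 3}
env['f']+env['n'] = 7+7 = 14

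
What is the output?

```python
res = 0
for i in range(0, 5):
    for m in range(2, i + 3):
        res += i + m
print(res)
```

i=0,m=2: res = 0+2 = 2
i=1,m=2: res = 2+3 = 5
i=1,m=3: res = 5+4 = 9
i=2,m=2: res = 9+4 = 13
i=2,m=3: res = 13+5 = 18
i=2,m=4: res = 18+6 = 24
i=3,m=2: res = 24+5 = 29
i=3,m=3: res = 29+6 = 35
i=3,m=4: res = 35+7 = 42
i=3,m=5: res = 42+8 = 50
i=4,m=2: res = 50+6 = 56
i=4,m=3: res = 56+7 = 63
i=4,m=4: res = 63+8 = 71
i=4,m=5: res = 71+9 = 80
i=4,m=6: res = 80+10 = 90

90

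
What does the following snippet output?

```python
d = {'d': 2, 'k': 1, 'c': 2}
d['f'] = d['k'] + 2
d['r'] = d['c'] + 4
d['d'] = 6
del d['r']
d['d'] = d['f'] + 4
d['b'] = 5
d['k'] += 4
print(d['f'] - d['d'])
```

d['f'] = d['k']+2 = 3 → {'d': 2, 'k': 1, 'c': 2, 'f': 3}
d['r'] = d['c']+4 = 6 → {'d': 2, 'k': 1, 'c': 2, 'f': 3, 'r': 6}
d['d'] = 6 → {'d': 6, 'k': 1, 'c': 2, 'f': 3, 'r': 6}
del 'r' → {'d': 6, 'k': 1, 'c': 2, 'f': 3}
d['d'] = d['f']+4 = 7 → {'d': 7, 'k': 1, 'c': 2, 'f': 3}
d['b'] = 5 → {'d': 7, 'k': 1, 'c': 2, 'f': 3, 'b': 5}
d['k'] = 1+4 = 5 → {'d': 7, 'k': 5, 'c': 2, 'f': 3, 'b': 5}
d['f']-d['d'] = 3-7 = -4

-4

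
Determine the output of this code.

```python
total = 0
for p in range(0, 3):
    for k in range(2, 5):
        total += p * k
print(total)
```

27

p=0,k=2: total = 0+0 = 0
p=0,k=3: total = 0+0 = 0
p=0,k=4: total = 0+0 = 0
p=1,k=2: total = 0+2 = 2
p=1,k=3: total = 2+3 = 5
p=1,k=4: total = 5+4 = 9
p=2,k=2: total = 9+4 = 13
p=2,k=3: total = 13+6 = 19
p=2,k=4: total = 19+8 = 27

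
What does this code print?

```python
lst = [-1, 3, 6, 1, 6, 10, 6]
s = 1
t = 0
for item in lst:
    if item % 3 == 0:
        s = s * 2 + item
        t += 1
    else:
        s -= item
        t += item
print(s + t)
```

item=-1: not %3==0, s = 1-(-1) = 2; t=-1
item=3: %3==0, s = 2*2+3 = 7; t=0
item=6: %3==0, s = 7*2+6 = 20; t=1
item=1: not %3==0, s = 20-1 = 19; t=2
item=6: %3==0, s = 19*2+6 = 44; t=3
item=10: not %3==0, s = 44-10 = 34; t=13
item=6: %3==0, s = 34*2+6 = 74; t=14
s+t = 74+14 = 88

88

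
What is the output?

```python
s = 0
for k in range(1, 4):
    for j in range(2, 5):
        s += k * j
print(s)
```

k=1,j=2: s = 0+2 = 2
k=1,j=3: s = 2+3 = 5
k=1,j=4: s = 5+4 = 9
k=2,j=2: s = 9+4 = 13
k=2,j=3: s = 13+6 = 19
k=2,j=4: s = 19+8 = 27
k=3,j=2: s = 27+6 = 33
k=3,j=3: s = 33+9 = 42
k=3,j=4: s = 42+12 = 54

54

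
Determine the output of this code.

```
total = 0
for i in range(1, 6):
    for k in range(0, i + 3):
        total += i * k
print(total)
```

295

i=1,k=0: total = 0+0 = 0
i=1,k=1: total = 0+1 = 1
i=1,k=2: total = 1+2 = 3
i=1,k=3: total = 3+3 = 6
i=2,k=0: total = 6+0 = 6
i=2,k=1: total = 6+2 = 8
i=2,k=2: total = 8+4 = 12
i=2,k=3: total = 12+6 = 18
i=2,k=4: total = 18+8 = 26
i=3,k=0: total = 26+0 = 26
i=3,k=1: total = 26+3 = 29
i=3,k=2: total = 29+6 = 35
i=3,k=3: total = 35+9 = 44
i=3,k=4: total = 44+12 = 56
i=3,k=5: total = 56+15 = 71
i=4,k=0: total = 71+0 = 71
i=4,k=1: total = 71+4 = 75
i=4,k=2: total = 75+8 = 83
i=4,k=3: total = 83+12 = 95
i=4,k=4: total = 95+16 = 111
i=4,k=5: total = 111+20 = 131
i=4,k=6: total = 131+24 = 155
i=5,k=0: total = 155+0 = 155
i=5,k=1: total = 155+5 = 160
i=5,k=2: total = 160+10 = 170
i=5,k=3: total = 170+15 = 185
i=5,k=4: total = 185+20 = 205
i=5,k=5: total = 205+25 = 230
i=5,k=6: total = 230+30 = 260
i=5,k=7: total = 260+35 = 295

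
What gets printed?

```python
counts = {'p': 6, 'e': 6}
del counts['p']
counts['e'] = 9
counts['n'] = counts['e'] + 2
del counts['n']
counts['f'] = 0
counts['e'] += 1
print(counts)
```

del 'p' → {'e': 6}
counts['e'] = 9 → {'e': 9}
counts['n'] = counts['e']+2 = 11 → {'e': 9, 'n': 11}
del 'n' → {'e': 9}
counts['f'] = 0 → {'e': 9, 'f': 0}
counts['e'] = 9+1 = 10 → {'e': 10, 'f': 0}

{'e': 10, 'f': 0}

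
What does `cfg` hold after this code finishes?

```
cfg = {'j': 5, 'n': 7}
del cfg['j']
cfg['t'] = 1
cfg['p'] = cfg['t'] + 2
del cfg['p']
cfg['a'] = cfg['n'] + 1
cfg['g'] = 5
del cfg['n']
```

{'t': 1, 'a': 8, 'g': 5}

del 'j' → {'n': 7}
cfg['t'] = 1 → {'n': 7, 't': 1}
cfg['p'] = cfg['t']+2 = 3 → {'n': 7, 't': 1, 'p': 3}
del 'p' → {'n': 7, 't': 1}
cfg['a'] = cfg['n']+1 = 8 → {'n': 7, 't': 1, 'a': 8}
cfg['g'] = 5 → {'n': 7, 't': 1, 'a': 8, 'g': 5}
del 'n' → {'t': 1, 'a': 8, 'g': 5}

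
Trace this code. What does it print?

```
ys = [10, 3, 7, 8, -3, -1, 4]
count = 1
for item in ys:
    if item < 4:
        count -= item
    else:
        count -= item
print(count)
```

item=10: not <4, count = 1-10 = -9
item=3: <4, count = (-9)-3 = -12
item=7: not <4, count = (-12)-7 = -19
item=8: not <4, count = (-19)-8 = -27
item=-3: <4, count = (-27)-(-3) = -24
item=-1: <4, count = (-24)-(-1) = -23
item=4: not <4, count = (-23)-4 = -27

-27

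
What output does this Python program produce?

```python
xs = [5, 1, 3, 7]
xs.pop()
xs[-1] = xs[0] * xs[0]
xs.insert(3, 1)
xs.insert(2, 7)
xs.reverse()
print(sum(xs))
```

pop() removes 7 → [5, 1, 3]
xs[-1] = xs[0]*xs[0] = 5*5 = 25 → [5, 1, 25]
insert 1 at 3 → [5, 1, 25, 1]
insert 7 at 2 → [5, 1, 7, 25, 1]
reverse → [1, 25, 7, 1, 5]
sum = 39

39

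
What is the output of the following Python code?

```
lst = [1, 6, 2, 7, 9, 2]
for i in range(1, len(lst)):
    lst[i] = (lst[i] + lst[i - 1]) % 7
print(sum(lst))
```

i=1: lst[1] = (6+1)%7 = 0 → [1, 0, 2, 7, 9, 2]
i=2: lst[2] = (2+0)%7 = 2 → [1, 0, 2, 7, 9, 2]
i=3: lst[3] = (7+2)%7 = 2 → [1, 0, 2, 2, 9, 2]
i=4: lst[4] = (9+2)%7 = 4 → [1, 0, 2, 2, 4, 2]
i=5: lst[5] = (2+4)%7 = 6 → [1, 0, 2, 2, 4, 6]
sum = 15

15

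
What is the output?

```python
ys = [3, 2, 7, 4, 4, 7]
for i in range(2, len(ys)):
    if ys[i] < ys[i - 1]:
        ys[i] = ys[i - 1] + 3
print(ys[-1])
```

16

i=2: 7>=2, unchanged → [3, 2, 7, 4, 4, 7]
i=3: 4<7, ys[3] = 7+3 = 10 → [3, 2, 7, 10, 4, 7]
i=4: 4<10, ys[4] = 10+3 = 13 → [3, 2, 7, 10, 13, 7]
i=5: 7<13, ys[5] = 13+3 = 16 → [3, 2, 7, 10, 13, 16]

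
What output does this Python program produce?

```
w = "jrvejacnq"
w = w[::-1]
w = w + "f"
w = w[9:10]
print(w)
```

reverse → 'qncajevrj'
+ 'f' → 'qncajevrjf'
slice [9:10] → 'f'

f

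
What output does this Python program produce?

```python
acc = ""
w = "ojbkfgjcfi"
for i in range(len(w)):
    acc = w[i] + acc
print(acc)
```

ifcjgfkbjo

i=0: prepend 'o' → 'o'
i=1: prepend 'j' → 'jo'
i=2: prepend 'b' → 'bjo'
i=3: prepend 'k' → 'kbjo'
i=4: prepend 'f' → 'fkbjo'
i=5: prepend 'g' → 'gfkbjo'
i=6: prepend 'j' → 'jgfkbjo'
i=7: prepend 'c' → 'cjgfkbjo'
i=8: prepend 'f' → 'fcjgfkbjo'
i=9: prepend 'i' → 'ifcjgfkbjo'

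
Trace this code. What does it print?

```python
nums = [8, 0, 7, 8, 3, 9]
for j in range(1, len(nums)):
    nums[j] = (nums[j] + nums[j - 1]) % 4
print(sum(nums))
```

19

j=1: nums[1] = (0+8)%4 = 0 → [8, 0, 7, 8, 3, 9]
j=2: nums[2] = (7+0)%4 = 3 → [8, 0, 3, 8, 3, 9]
j=3: nums[3] = (8+3)%4 = 3 → [8, 0, 3, 3, 3, 9]
j=4: nums[4] = (3+3)%4 = 2 → [8, 0, 3, 3, 2, 9]
j=5: nums[5] = (9+2)%4 = 3 → [8, 0, 3, 3, 2, 3]
sum = 19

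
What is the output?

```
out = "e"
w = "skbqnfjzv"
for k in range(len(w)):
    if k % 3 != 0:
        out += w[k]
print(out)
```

k=0: skip
k=1: add 'k' → 'ek'
k=2: add 'b' → 'ekb'
k=3: skip
k=4: add 'n' → 'ekbn'
k=5: add 'f' → 'ekbnf'
k=6: skip
k=7: add 'z' → 'ekbnfz'
k=8: add 'v' → 'ekbnfzv'

ekbnfzv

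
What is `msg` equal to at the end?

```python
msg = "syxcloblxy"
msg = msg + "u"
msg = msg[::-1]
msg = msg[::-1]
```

+ 'u' → 'syxcloblxyu'
reverse → 'uyxlbolcxys'
reverse → 'syxcloblxyu'

'syxcloblxyu'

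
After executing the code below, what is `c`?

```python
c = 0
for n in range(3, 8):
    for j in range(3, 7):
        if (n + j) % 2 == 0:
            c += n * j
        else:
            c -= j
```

n=3,j=3: even sum, c = 0+9 = 9
n=3,j=4: odd sum, c = 9-4 = 5
n=3,j=5: even sum, c = 5+15 = 20
n=3,j=6: odd sum, c = 20-6 = 14
n=4,j=3: odd sum, c = 14-3 = 11
n=4,j=4: even sum, c = 11+16 = 27
n=4,j=5: odd sum, c = 27-5 = 22
n=4,j=6: even sum, c = 22+24 = 46
n=5,j=3: even sum, c = 46+15 = 61
n=5,j=4: odd sum, c = 61-4 = 57
n=5,j=5: even sum, c = 57+25 = 82
n=5,j=6: odd sum, c = 82-6 = 76
n=6,j=3: odd sum, c = 76-3 = 73
n=6,j=4: even sum, c = 73+24 = 97
n=6,j=5: odd sum, c = 97-5 = 92
n=6,j=6: even sum, c = 92+36 = 128
n=7,j=3: even sum, c = 128+21 = 149
n=7,j=4: odd sum, c = 149-4 = 145
n=7,j=5: even sum, c = 145+35 = 180
n=7,j=6: odd sum, c = 180-6 = 174

174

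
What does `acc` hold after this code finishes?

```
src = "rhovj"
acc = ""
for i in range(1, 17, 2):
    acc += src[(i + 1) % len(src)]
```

i=1: add src[2]='o' → 'o'
i=3: add src[4]='j' → 'oj'
i=5: add src[1]='h' → 'ojh'
i=7: add src[3]='v' → 'ojhv'
i=9: add src[0]='r' → 'ojhvr'
i=11: add src[2]='o' → 'ojhvro'
i=13: add src[4]='j' → 'ojhvroj'
i=15: add src[1]='h' → 'ojhvrojh'

'ojhvrojh'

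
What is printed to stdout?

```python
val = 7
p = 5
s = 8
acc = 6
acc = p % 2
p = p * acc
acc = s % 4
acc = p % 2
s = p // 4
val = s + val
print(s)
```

1

acc = 5%2 = 1
p = 5*1 = 5
acc = 8%4 = 0
acc = 5%2 = 1
s = 5//4 = 1
val = 1+7 = 8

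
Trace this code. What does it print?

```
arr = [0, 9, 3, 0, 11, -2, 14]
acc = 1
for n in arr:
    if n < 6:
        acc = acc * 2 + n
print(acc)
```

n=0: <6, acc = 1*2+0 = 2
n=9: not <6
n=3: <6, acc = 2*2+3 = 7
n=0: <6, acc = 7*2+0 = 14
n=11: not <6
n=-2: <6, acc = 14*2+(-2) = 26
n=14: not <6

26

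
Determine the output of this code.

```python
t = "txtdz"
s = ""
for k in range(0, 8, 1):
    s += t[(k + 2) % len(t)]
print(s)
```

tdztxtdz

k=0: add t[2]='t' → 't'
k=1: add t[3]='d' → 'td'
k=2: add t[4]='z' → 'tdz'
k=3: add t[0]='t' → 'tdzt'
k=4: add t[1]='x' → 'tdztx'
k=5: add t[2]='t' → 'tdztxt'
k=6: add t[3]='d' → 'tdztxtd'
k=7: add t[4]='z' → 'tdztxtdz'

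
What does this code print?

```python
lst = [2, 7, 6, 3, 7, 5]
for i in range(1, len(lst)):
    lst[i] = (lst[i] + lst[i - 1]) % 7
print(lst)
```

[2, 2, 1, 4, 4, 2]

i=1: lst[1] = (7+2)%7 = 2 → [2, 2, 6, 3, 7, 5]
i=2: lst[2] = (6+2)%7 = 1 → [2, 2, 1, 3, 7, 5]
i=3: lst[3] = (3+1)%7 = 4 → [2, 2, 1, 4, 7, 5]
i=4: lst[4] = (7+4)%7 = 4 → [2, 2, 1, 4, 4, 5]
i=5: lst[5] = (5+4)%7 = 2 → [2, 2, 1, 4, 4, 2]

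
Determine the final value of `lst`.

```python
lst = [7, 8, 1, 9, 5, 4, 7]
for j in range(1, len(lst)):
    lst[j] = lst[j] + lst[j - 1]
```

[7, 15, 16, 25, 30, 34, 41]

j=1: lst[1] = 8+7 = 15 → [7, 15, 1, 9, 5, 4, 7]
j=2: lst[2] = 1+15 = 16 → [7, 15, 16, 9, 5, 4, 7]
j=3: lst[3] = 9+16 = 25 → [7, 15, 16, 25, 5, 4, 7]
j=4: lst[4] = 5+25 = 30 → [7, 15, 16, 25, 30, 4, 7]
j=5: lst[5] = 4+30 = 34 → [7, 15, 16, 25, 30, 34, 7]
j=6: lst[6] = 7+34 = 41 → [7, 15, 16, 25, 30, 34, 41]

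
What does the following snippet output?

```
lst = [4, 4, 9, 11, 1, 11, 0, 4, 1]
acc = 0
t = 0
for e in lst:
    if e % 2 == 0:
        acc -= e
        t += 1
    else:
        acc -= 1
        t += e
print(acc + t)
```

e=4: even, acc = 0-4 = -4; t=1
e=4: even, acc = (-4)-4 = -8; t=2
e=9: not even, acc = (-8)-1 = -9; t=11
e=11: not even, acc = (-9)-1 = -10; t=22
e=1: not even, acc = (-10)-1 = -11; t=23
e=11: not even, acc = (-11)-1 = -12; t=34
e=0: even, acc = (-12)-0 = -12; t=35
e=4: even, acc = (-12)-4 = -16; t=36
e=1: not even, acc = (-16)-1 = -17; t=37
acc+t = (-17)+37 = 20

20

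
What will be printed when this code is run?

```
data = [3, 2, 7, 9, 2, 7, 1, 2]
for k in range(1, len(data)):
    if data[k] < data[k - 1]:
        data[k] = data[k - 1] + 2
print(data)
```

[3, 5, 7, 9, 11, 13, 15, 17]

k=1: 2<3, data[1] = 3+2 = 5 → [3, 5, 7, 9, 2, 7, 1, 2]
k=2: 7>=5, unchanged → [3, 5, 7, 9, 2, 7, 1, 2]
k=3: 9>=7, unchanged → [3, 5, 7, 9, 2, 7, 1, 2]
k=4: 2<9, data[4] = 9+2 = 11 → [3, 5, 7, 9, 11, 7, 1, 2]
k=5: 7<11, data[5] = 11+2 = 13 → [3, 5, 7, 9, 11, 13, 1, 2]
k=6: 1<13, data[6] = 13+2 = 15 → [3, 5, 7, 9, 11, 13, 15, 2]
k=7: 2<15, data[7] = 15+2 = 17 → [3, 5, 7, 9, 11, 13, 15, 17]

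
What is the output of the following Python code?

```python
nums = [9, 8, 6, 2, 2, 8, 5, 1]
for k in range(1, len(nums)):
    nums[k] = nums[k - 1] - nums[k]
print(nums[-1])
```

-23

k=1: nums[1] = 9-8 = 1 → [9, 1, 6, 2, 2, 8, 5, 1]
k=2: nums[2] = 1-6 = -5 → [9, 1, -5, 2, 2, 8, 5, 1]
k=3: nums[3] = (-5)-2 = -7 → [9, 1, -5, -7, 2, 8, 5, 1]
k=4: nums[4] = (-7)-2 = -9 → [9, 1, -5, -7, -9, 8, 5, 1]
k=5: nums[5] = (-9)-8 = -17 → [9, 1, -5, -7, -9, -17, 5, 1]
k=6: nums[6] = (-17)-5 = -22 → [9, 1, -5, -7, -9, -17, -22, 1]
k=7: nums[7] = (-22)-1 = -23 → [9, 1, -5, -7, -9, -17, -22, -23]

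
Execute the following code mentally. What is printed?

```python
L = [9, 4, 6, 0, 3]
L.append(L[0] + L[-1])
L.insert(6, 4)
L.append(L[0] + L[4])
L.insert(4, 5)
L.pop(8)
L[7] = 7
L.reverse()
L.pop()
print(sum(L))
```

37

append L[0]+L[-1] = 9+3 = 12 → [9, 4, 6, 0, 3, 12]
insert 4 at 6 → [9, 4, 6, 0, 3, 12, 4]
append L[0]+L[4] = 9+3 = 12 → [9, 4, 6, 0, 3, 12, 4, 12]
insert 5 at 4 → [9, 4, 6, 0, 5, 3, 12, 4, 12]
pop(8) removes 12 → [9, 4, 6, 0, 5, 3, 12, 4]
L[7] = 7 → [9, 4, 6, 0, 5, 3, 12, 7]
reverse → [7, 12, 3, 5, 0, 6, 4, 9]
pop() removes 9 → [7, 12, 3, 5, 0, 6, 4]
sum = 37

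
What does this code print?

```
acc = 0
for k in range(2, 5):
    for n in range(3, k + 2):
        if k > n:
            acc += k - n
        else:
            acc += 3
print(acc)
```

k=2,n=3: not 2>3, acc = 0+3 = 3
k=3,n=3: not 3>3, acc = 3+3 = 6
k=3,n=4: not 3>4, acc = 6+3 = 9
k=4,n=3: 4>3, acc = 9+1 = 10
k=4,n=4: not 4>4, acc = 10+3 = 13
k=4,n=5: not 4>5, acc = 13+3 = 16

16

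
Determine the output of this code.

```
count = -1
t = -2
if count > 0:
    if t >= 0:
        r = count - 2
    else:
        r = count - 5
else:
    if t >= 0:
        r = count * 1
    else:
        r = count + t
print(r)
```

-3

count=-1, t=-2
count > 0 is False; t >= 0 is False
→ r = count + t = -3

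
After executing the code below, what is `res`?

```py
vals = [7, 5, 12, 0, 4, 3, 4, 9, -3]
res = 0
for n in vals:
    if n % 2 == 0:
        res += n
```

n=7: not even
n=5: not even
n=12: even, res = 0+12 = 12
n=0: even, res = 12+0 = 12
n=4: even, res = 12+4 = 16
n=3: not even
n=4: even, res = 16+4 = 20
n=9: not even
n=-3: not even

20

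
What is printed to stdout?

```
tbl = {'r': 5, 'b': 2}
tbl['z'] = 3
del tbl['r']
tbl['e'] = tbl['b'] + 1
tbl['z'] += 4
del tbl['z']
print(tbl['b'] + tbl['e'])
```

tbl['z'] = 3 → {'r': 5, 'b': 2, 'z': 3}
del 'r' → {'b': 2, 'z': 3}
tbl['e'] = tbl['b']+1 = 3 → {'b': 2, 'z': 3, 'e': 3}
tbl['z'] = 3+4 = 7 → {'b': 2, 'z': 7, 'e': 3}
del 'z' → {'b': 2, 'e': 3}
tbl['b']+tbl['e'] = 2+3 = 5

5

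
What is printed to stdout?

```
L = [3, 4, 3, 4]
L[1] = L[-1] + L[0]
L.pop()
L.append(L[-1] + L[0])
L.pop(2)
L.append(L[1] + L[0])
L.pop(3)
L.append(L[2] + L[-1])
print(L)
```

L[1] = L[-1]+L[0] = 4+3 = 7 → [3, 7, 3, 4]
pop() removes 4 → [3, 7, 3]
append L[-1]+L[0] = 3+3 = 6 → [3, 7, 3, 6]
pop(2) removes 3 → [3, 7, 6]
append L[1]+L[0] = 7+3 = 10 → [3, 7, 6, 10]
pop(3) removes 10 → [3, 7, 6]
append L[2]+L[-1] = 6+6 = 12 → [3, 7, 6, 12]

[3, 7, 6, 12]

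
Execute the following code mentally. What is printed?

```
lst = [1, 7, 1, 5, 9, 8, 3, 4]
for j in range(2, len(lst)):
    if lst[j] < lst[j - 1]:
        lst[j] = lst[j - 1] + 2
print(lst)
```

[1, 7, 9, 11, 13, 15, 17, 19]

j=2: 1<7, lst[2] = 7+2 = 9 → [1, 7, 9, 5, 9, 8, 3, 4]
j=3: 5<9, lst[3] = 9+2 = 11 → [1, 7, 9, 11, 9, 8, 3, 4]
j=4: 9<11, lst[4] = 11+2 = 13 → [1, 7, 9, 11, 13, 8, 3, 4]
j=5: 8<13, lst[5] = 13+2 = 15 → [1, 7, 9, 11, 13, 15, 3, 4]
j=6: 3<15, lst[6] = 15+2 = 17 → [1, 7, 9, 11, 13, 15, 17, 4]
j=7: 4<17, lst[7] = 17+2 = 19 → [1, 7, 9, 11, 13, 15, 17, 19]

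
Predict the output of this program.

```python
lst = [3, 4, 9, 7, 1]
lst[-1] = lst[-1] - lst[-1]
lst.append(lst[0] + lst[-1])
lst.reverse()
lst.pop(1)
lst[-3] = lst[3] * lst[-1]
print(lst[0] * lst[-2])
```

12

lst[-1] = lst[-1]-lst[-1] = 1-1 = 0 → [3, 4, 9, 7, 0]
append lst[0]+lst[-1] = 3+0 = 3 → [3, 4, 9, 7, 0, 3]
reverse → [3, 0, 7, 9, 4, 3]
pop(1) removes 0 → [3, 7, 9, 4, 3]
lst[-3] = lst[3]*lst[-1] = 4*3 = 12 → [3, 7, 12, 4, 3]
lst[0]*lst[-2] = 3*4 = 12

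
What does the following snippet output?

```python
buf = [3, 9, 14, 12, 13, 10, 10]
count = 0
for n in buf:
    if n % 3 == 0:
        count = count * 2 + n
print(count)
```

42

n=3: %3==0, count = 0*2+3 = 3
n=9: %3==0, count = 3*2+9 = 15
n=14: not %3==0
n=12: %3==0, count = 15*2+12 = 42
n=13: not %3==0
n=10: not %3==0
n=10: not %3==0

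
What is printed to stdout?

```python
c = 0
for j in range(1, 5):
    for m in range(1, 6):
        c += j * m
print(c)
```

j=1,m=1: c = 0+1 = 1
j=1,m=2: c = 1+2 = 3
j=1,m=3: c = 3+3 = 6
j=1,m=4: c = 6+4 = 10
j=1,m=5: c = 10+5 = 15
j=2,m=1: c = 15+2 = 17
j=2,m=2: c = 17+4 = 21
j=2,m=3: c = 21+6 = 27
j=2,m=4: c = 27+8 = 35
j=2,m=5: c = 35+10 = 45
j=3,m=1: c = 45+3 = 48
j=3,m=2: c = 48+6 = 54
j=3,m=3: c = 54+9 = 63
j=3,m=4: c = 63+12 = 75
j=3,m=5: c = 75+15 = 90
j=4,m=1: c = 90+4 = 94
j=4,m=2: c = 94+8 = 102
j=4,m=3: c = 102+12 = 114
j=4,m=4: c = 114+16 = 130
j=4,m=5: c = 130+20 = 150

150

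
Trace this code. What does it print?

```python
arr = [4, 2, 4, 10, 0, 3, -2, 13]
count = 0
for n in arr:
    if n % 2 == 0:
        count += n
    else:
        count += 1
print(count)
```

n=4: even, count = 0+4 = 4
n=2: even, count = 4+2 = 6
n=4: even, count = 6+4 = 10
n=10: even, count = 10+10 = 20
n=0: even, count = 20+0 = 20
n=3: not even, count = 20+1 = 21
n=-2: even, count = 21+(-2) = 19
n=13: not even, count = 19+1 = 20

20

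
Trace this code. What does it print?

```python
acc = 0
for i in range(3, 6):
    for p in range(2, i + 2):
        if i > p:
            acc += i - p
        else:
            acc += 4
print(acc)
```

34

i=3,p=2: 3>2, acc = 0+1 = 1
i=3,p=3: not 3>3, acc = 1+4 = 5
i=3,p=4: not 3>4, acc = 5+4 = 9
i=4,p=2: 4>2, acc = 9+2 = 11
i=4,p=3: 4>3, acc = 11+1 = 12
i=4,p=4: not 4>4, acc = 12+4 = 16
i=4,p=5: not 4>5, acc = 16+4 = 20
i=5,p=2: 5>2, acc = 20+3 = 23
i=5,p=3: 5>3, acc = 23+2 = 25
i=5,p=4: 5>4, acc = 25+1 = 26
i=5,p=5: not 5>5, acc = 26+4 = 30
i=5,p=6: not 5>6, acc = 30+4 = 34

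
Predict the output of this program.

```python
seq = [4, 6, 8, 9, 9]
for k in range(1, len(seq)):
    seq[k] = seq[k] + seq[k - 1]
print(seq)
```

k=1: seq[1] = 6+4 = 10 → [4, 10, 8, 9, 9]
k=2: seq[2] = 8+10 = 18 → [4, 10, 18, 9, 9]
k=3: seq[3] = 9+18 = 27 → [4, 10, 18, 27, 9]
k=4: seq[4] = 9+27 = 36 → [4, 10, 18, 27, 36]

[4, 10, 18, 27, 36]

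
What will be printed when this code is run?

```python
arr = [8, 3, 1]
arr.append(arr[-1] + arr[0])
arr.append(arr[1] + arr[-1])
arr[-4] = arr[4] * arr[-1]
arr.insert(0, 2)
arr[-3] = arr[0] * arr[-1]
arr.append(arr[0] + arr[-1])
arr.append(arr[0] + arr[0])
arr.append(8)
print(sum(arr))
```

225

append arr[-1]+arr[0] = 1+8 = 9 → [8, 3, 1, 9]
append arr[1]+arr[-1] = 3+9 = 12 → [8, 3, 1, 9, 12]
arr[-4] = arr[4]*arr[-1] = 12*12 = 144 → [8, 144, 1, 9, 12]
insert 2 at 0 → [2, 8, 144, 1, 9, 12]
arr[-3] = arr[0]*arr[-1] = 2*12 = 24 → [2, 8, 144, 24, 9, 12]
append arr[0]+arr[-1] = 2+12 = 14 → [2, 8, 144, 24, 9, 12, 14]
append arr[0]+arr[0] = 2+2 = 4 → [2, 8, 144, 24, 9, 12, 14, 4]
append 8 → [2, 8, 144, 24, 9, 12, 14, 4, 8]
sum = 225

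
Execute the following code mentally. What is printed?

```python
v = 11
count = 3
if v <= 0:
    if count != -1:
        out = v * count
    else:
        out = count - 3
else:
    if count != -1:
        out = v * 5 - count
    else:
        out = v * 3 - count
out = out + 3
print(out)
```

55

v=11, count=3
v <= 0 is False; count != -1 is True
→ out = v * 5 - count = 52
out = 52+3 = 55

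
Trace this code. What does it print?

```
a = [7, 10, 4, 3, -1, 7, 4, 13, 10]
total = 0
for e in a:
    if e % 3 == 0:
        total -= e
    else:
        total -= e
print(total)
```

-57

e=7: not %3==0, total = 0-7 = -7
e=10: not %3==0, total = (-7)-10 = -17
e=4: not %3==0, total = (-17)-4 = -21
e=3: %3==0, total = (-21)-3 = -24
e=-1: not %3==0, total = (-24)-(-1) = -23
e=7: not %3==0, total = (-23)-7 = -30
e=4: not %3==0, total = (-30)-4 = -34
e=13: not %3==0, total = (-34)-13 = -47
e=10: not %3==0, total = (-47)-10 = -57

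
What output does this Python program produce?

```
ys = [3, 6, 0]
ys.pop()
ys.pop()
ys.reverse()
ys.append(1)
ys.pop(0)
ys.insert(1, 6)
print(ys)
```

pop() removes 0 → [3, 6]
pop() removes 6 → [3]
reverse → [3]
append 1 → [3, 1]
pop(0) removes 3 → [1]
insert 6 at 1 → [1, 6]

[1, 6]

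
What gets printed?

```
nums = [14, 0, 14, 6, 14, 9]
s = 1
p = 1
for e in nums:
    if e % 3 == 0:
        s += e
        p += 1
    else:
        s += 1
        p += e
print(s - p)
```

e=14: not %3==0, s = 1+1 = 2; p=15
e=0: %3==0, s = 2+0 = 2; p=16
e=14: not %3==0, s = 2+1 = 3; p=30
e=6: %3==0, s = 3+6 = 9; p=31
e=14: not %3==0, s = 9+1 = 10; p=45
e=9: %3==0, s = 10+9 = 19; p=46
s-p = 19-46 = -27

-27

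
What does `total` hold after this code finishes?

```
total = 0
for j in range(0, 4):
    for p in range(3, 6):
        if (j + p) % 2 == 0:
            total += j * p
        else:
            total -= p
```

j=0,p=3: odd sum, total = 0-3 = -3
j=0,p=4: even sum, total = (-3)+0 = -3
j=0,p=5: odd sum, total = (-3)-5 = -8
j=1,p=3: even sum, total = (-8)+3 = -5
j=1,p=4: odd sum, total = (-5)-4 = -9
j=1,p=5: even sum, total = (-9)+5 = -4
j=2,p=3: odd sum, total = (-4)-3 = -7
j=2,p=4: even sum, total = (-7)+8 = 1
j=2,p=5: odd sum, total = 1-5 = -4
j=3,p=3: even sum, total = (-4)+9 = 5
j=3,p=4: odd sum, total = 5-4 = 1
j=3,p=5: even sum, total = 1+15 = 16

16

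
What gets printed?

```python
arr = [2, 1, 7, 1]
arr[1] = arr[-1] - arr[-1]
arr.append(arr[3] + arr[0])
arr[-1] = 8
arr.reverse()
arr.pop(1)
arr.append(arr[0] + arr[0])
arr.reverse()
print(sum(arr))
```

33

arr[1] = arr[-1]-arr[-1] = 1-1 = 0 → [2, 0, 7, 1]
append arr[3]+arr[0] = 1+2 = 3 → [2, 0, 7, 1, 3]
arr[-1] = 8 → [2, 0, 7, 1, 8]
reverse → [8, 1, 7, 0, 2]
pop(1) removes 1 → [8, 7, 0, 2]
append arr[0]+arr[0] = 8+8 = 16 → [8, 7, 0, 2, 16]
reverse → [16, 2, 0, 7, 8]
sum = 33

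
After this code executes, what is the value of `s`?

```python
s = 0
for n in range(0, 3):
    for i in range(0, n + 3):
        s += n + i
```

33

n=0,i=0: s = 0+0 = 0
n=0,i=1: s = 0+1 = 1
n=0,i=2: s = 1+2 = 3
n=1,i=0: s = 3+1 = 4
n=1,i=1: s = 4+2 = 6
n=1,i=2: s = 6+3 = 9
n=1,i=3: s = 9+4 = 13
n=2,i=0: s = 13+2 = 15
n=2,i=1: s = 15+3 = 18
n=2,i=2: s = 18+4 = 22
n=2,i=3: s = 22+5 = 27
n=2,i=4: s = 27+6 = 33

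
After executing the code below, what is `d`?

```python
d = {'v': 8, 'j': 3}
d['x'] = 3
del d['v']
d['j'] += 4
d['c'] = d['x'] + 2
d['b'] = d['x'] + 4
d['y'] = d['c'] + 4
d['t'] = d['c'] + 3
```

{'j': 7, 'x': 3, 'c': 5, 'b': 7, 'y': 9, 't': 8}

d['x'] = 3 → {'v': 8, 'j': 3, 'x': 3}
del 'v' → {'j': 3, 'x': 3}
d['j'] = 3+4 = 7 → {'j': 7, 'x': 3}
d['c'] = d['x']+2 = 5 → {'j': 7, 'x': 3, 'c': 5}
d['b'] = d['x']+4 = 7 → {'j': 7, 'x': 3, 'c': 5, 'b': 7}
d['y'] = d['c']+4 = 9 → {'j': 7, 'x': 3, 'c': 5, 'b': 7, 'y': 9}
d['t'] = d['c']+3 = 8 → {'j': 7, 'x': 3, 'c': 5, 'b': 7, 'y': 9, 't': 8}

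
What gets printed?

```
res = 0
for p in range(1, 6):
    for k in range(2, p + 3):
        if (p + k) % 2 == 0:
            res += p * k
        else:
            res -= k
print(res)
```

131

p=1,k=2: odd sum, res = 0-2 = -2
p=1,k=3: even sum, res = (-2)+3 = 1
p=2,k=2: even sum, res = 1+4 = 5
p=2,k=3: odd sum, res = 5-3 = 2
p=2,k=4: even sum, res = 2+8 = 10
p=3,k=2: odd sum, res = 10-2 = 8
p=3,k=3: even sum, res = 8+9 = 17
p=3,k=4: odd sum, res = 17-4 = 13
p=3,k=5: even sum, res = 13+15 = 28
p=4,k=2: even sum, res = 28+8 = 36
p=4,k=3: odd sum, res = 36-3 = 33
p=4,k=4: even sum, res = 33+16 = 49
p=4,k=5: odd sum, res = 49-5 = 44
p=4,k=6: even sum, res = 44+24 = 68
p=5,k=2: odd sum, res = 68-2 = 66
p=5,k=3: even sum, res = 66+15 = 81
p=5,k=4: odd sum, res = 81-4 = 77
p=5,k=5: even sum, res = 77+25 = 102
p=5,k=6: odd sum, res = 102-6 = 96
p=5,k=7: even sum, res = 96+35 = 131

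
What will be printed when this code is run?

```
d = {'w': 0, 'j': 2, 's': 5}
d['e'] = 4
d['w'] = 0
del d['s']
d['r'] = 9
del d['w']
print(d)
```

{'j': 2, 'e': 4, 'r': 9}

d['e'] = 4 → {'w': 0, 'j': 2, 's': 5, 'e': 4}
d['w'] = 0 → {'w': 0, 'j': 2, 's': 5, 'e': 4}
del 's' → {'w': 0, 'j': 2, 'e': 4}
d['r'] = 9 → {'w': 0, 'j': 2, 'e': 4, 'r': 9}
del 'w' → {'j': 2, 'e': 4, 'r': 9}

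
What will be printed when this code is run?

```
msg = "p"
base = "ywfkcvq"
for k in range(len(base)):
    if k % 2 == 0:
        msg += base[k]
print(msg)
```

k=0: add 'y' → 'py'
k=1: skip
k=2: add 'f' → 'pyf'
k=3: skip
k=4: add 'c' → 'pyfc'
k=5: skip
k=6: add 'q' → 'pyfcq'

pyfcq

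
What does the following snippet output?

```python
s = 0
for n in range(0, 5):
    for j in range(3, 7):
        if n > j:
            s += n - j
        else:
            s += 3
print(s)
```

n=0,j=3: not 0>3, s = 0+3 = 3
n=0,j=4: not 0>4, s = 3+3 = 6
n=0,j=5: not 0>5, s = 6+3 = 9
n=0,j=6: not 0>6, s = 9+3 = 12
n=1,j=3: not 1>3, s = 12+3 = 15
n=1,j=4: not 1>4, s = 15+3 = 18
n=1,j=5: not 1>5, s = 18+3 = 21
n=1,j=6: not 1>6, s = 21+3 = 24
n=2,j=3: not 2>3, s = 24+3 = 27
n=2,j=4: not 2>4, s = 27+3 = 30
n=2,j=5: not 2>5, s = 30+3 = 33
n=2,j=6: not 2>6, s = 33+3 = 36
n=3,j=3: not 3>3, s = 36+3 = 39
n=3,j=4: not 3>4, s = 39+3 = 42
n=3,j=5: not 3>5, s = 42+3 = 45
n=3,j=6: not 3>6, s = 45+3 = 48
n=4,j=3: 4>3, s = 48+1 = 49
n=4,j=4: not 4>4, s = 49+3 = 52
n=4,j=5: not 4>5, s = 52+3 = 55
n=4,j=6: not 4>6, s = 55+3 = 58

58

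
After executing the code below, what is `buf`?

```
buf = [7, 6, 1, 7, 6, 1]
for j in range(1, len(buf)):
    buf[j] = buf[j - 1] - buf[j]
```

[7, 1, 0, -7, -13, -14]

j=1: buf[1] = 7-6 = 1 → [7, 1, 1, 7, 6, 1]
j=2: buf[2] = 1-1 = 0 → [7, 1, 0, 7, 6, 1]
j=3: buf[3] = 0-7 = -7 → [7, 1, 0, -7, 6, 1]
j=4: buf[4] = (-7)-6 = -13 → [7, 1, 0, -7, -13, 1]
j=5: buf[5] = (-13)-1 = -14 → [7, 1, 0, -7, -13, -14]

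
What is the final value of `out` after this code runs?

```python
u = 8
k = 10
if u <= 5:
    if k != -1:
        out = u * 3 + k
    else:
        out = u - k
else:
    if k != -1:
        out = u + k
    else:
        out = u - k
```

18

u=8, k=10
u <= 5 is False; k != -1 is True
→ out = u + k = 18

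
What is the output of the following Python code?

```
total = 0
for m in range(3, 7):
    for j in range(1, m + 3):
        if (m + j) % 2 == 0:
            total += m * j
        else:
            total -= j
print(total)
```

232

m=3,j=1: even sum, total = 0+3 = 3
m=3,j=2: odd sum, total = 3-2 = 1
m=3,j=3: even sum, total = 1+9 = 10
m=3,j=4: odd sum, total = 10-4 = 6
m=3,j=5: even sum, total = 6+15 = 21
m=4,j=1: odd sum, total = 21-1 = 20
m=4,j=2: even sum, total = 20+8 = 28
m=4,j=3: odd sum, total = 28-3 = 25
m=4,j=4: even sum, total = 25+16 = 41
m=4,j=5: odd sum, total = 41-5 = 36
m=4,j=6: even sum, total = 36+24 = 60
m=5,j=1: even sum, total = 60+5 = 65
m=5,j=2: odd sum, total = 65-2 = 63
m=5,j=3: even sum, total = 63+15 = 78
m=5,j=4: odd sum, total = 78-4 = 74
m=5,j=5: even sum, total = 74+25 = 99
m=5,j=6: odd sum, total = 99-6 = 93
m=5,j=7: even sum, total = 93+35 = 128
m=6,j=1: odd sum, total = 128-1 = 127
m=6,j=2: even sum, total = 127+12 = 139
m=6,j=3: odd sum, total = 139-3 = 136
m=6,j=4: even sum, total = 136+24 = 160
m=6,j=5: odd sum, total = 160-5 = 155
m=6,j=6: even sum, total = 155+36 = 191
m=6,j=7: odd sum, total = 191-7 = 184
m=6,j=8: even sum, total = 184+48 = 232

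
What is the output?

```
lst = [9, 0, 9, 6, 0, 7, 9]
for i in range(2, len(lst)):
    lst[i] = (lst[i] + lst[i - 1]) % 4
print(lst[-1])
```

3

i=2: lst[2] = (9+0)%4 = 1 → [9, 0, 1, 6, 0, 7, 9]
i=3: lst[3] = (6+1)%4 = 3 → [9, 0, 1, 3, 0, 7, 9]
i=4: lst[4] = (0+3)%4 = 3 → [9, 0, 1, 3, 3, 7, 9]
i=5: lst[5] = (7+3)%4 = 2 → [9, 0, 1, 3, 3, 2, 9]
i=6: lst[6] = (9+2)%4 = 3 → [9, 0, 1, 3, 3, 2, 3]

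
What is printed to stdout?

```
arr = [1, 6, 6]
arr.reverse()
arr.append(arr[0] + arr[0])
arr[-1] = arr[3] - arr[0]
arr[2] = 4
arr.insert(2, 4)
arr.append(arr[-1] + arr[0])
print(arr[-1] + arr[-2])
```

18

reverse → [6, 6, 1]
append arr[0]+arr[0] = 6+6 = 12 → [6, 6, 1, 12]
arr[-1] = arr[3]-arr[0] = 12-6 = 6 → [6, 6, 1, 6]
arr[2] = 4 → [6, 6, 4, 6]
insert 4 at 2 → [6, 6, 4, 4, 6]
append arr[-1]+arr[0] = 6+6 = 12 → [6, 6, 4, 4, 6, 12]
arr[-1]+arr[-2] = 12+6 = 18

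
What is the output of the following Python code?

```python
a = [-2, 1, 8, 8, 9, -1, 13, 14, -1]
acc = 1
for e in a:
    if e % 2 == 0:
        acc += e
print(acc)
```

29

e=-2: even, acc = 1+(-2) = -1
e=1: not even
e=8: even, acc = (-1)+8 = 7
e=8: even, acc = 7+8 = 15
e=9: not even
e=-1: not even
e=13: not even
e=14: even, acc = 15+14 = 29
e=-1: not even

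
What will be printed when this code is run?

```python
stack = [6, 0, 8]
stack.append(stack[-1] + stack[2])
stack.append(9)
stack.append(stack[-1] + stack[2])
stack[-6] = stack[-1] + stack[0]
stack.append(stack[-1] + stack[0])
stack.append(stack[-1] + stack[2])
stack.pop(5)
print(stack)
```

append stack[-1]+stack[2] = 8+8 = 16 → [6, 0, 8, 16]
append 9 → [6, 0, 8, 16, 9]
append stack[-1]+stack[2] = 9+8 = 17 → [6, 0, 8, 16, 9, 17]
stack[-6] = stack[-1]+stack[0] = 17+6 = 23 → [23, 0, 8, 16, 9, 17]
append stack[-1]+stack[0] = 17+23 = 40 → [23, 0, 8, 16, 9, 17, 40]
append stack[-1]+stack[2] = 40+8 = 48 → [23, 0, 8, 16, 9, 17, 40, 48]
pop(5) removes 17 → [23, 0, 8, 16, 9, 40, 48]

[23, 0, 8, 16, 9, 40, 48]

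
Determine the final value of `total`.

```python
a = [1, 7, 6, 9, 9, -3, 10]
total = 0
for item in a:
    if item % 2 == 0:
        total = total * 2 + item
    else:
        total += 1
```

36

item=1: not even, total = 0+1 = 1
item=7: not even, total = 1+1 = 2
item=6: even, total = 2*2+6 = 10
item=9: not even, total = 10+1 = 11
item=9: not even, total = 11+1 = 12
item=-3: not even, total = 12+1 = 13
item=10: even, total = 13*2+10 = 36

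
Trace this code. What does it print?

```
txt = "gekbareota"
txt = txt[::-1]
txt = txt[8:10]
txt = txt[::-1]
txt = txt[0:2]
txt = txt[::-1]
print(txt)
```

eg

reverse → 'atoerabkeg'
slice [8:10] → 'eg'
reverse → 'ge'
slice [0:2] → 'ge'
reverse → 'eg'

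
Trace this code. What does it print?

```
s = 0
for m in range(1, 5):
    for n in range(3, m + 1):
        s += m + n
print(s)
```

m=3,n=3: s = 0+6 = 6
m=4,n=3: s = 6+7 = 13
m=4,n=4: s = 13+8 = 21

21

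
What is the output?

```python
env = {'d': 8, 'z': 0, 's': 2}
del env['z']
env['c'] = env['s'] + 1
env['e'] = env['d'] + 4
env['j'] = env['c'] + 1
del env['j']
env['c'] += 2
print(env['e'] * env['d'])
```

96

del 'z' → {'d': 8, 's': 2}
env['c'] = env['s']+1 = 3 → {'d': 8, 's': 2, 'c': 3}
env['e'] = env['d']+4 = 12 → {'d': 8, 's': 2, 'c': 3, 'e': 12}
env['j'] = env['c']+1 = 4 → {'d': 8, 's': 2, 'c': 3, 'e': 12, 'j': 4}
del 'j' → {'d': 8, 's': 2, 'c': 3, 'e': 12}
env['c'] = 3+2 = 5 → {'d': 8, 's': 2, 'c': 5, 'e': 12}
env['e']*env['d'] = 12*8 = 96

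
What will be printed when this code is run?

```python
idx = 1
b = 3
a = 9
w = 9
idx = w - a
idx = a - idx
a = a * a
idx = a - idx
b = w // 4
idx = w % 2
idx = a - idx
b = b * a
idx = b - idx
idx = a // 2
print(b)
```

162

idx = 9-9 = 0
idx = 9-0 = 9
a = 9*9 = 81
idx = 81-9 = 72
b = 9//4 = 2
idx = 9%2 = 1
idx = 81-1 = 80
b = 2*81 = 162
idx = 162-80 = 82
idx = 81//2 = 40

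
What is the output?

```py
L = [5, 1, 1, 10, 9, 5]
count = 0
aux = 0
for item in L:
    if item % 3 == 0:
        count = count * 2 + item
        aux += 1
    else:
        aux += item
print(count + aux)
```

32

item=5: not %3==0; aux=5
item=1: not %3==0; aux=6
item=1: not %3==0; aux=7
item=10: not %3==0; aux=17
item=9: %3==0, count = 0*2+9 = 9; aux=18
item=5: not %3==0; aux=23
count+aux = 9+23 = 32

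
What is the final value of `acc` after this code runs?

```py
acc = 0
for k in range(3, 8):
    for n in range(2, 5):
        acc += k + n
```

k=3,n=2: acc = 0+5 = 5
k=3,n=3: acc = 5+6 = 11
k=3,n=4: acc = 11+7 = 18
k=4,n=2: acc = 18+6 = 24
k=4,n=3: acc = 24+7 = 31
k=4,n=4: acc = 31+8 = 39
k=5,n=2: acc = 39+7 = 46
k=5,n=3: acc = 46+8 = 54
k=5,n=4: acc = 54+9 = 63
k=6,n=2: acc = 63+8 = 71
k=6,n=3: acc = 71+9 = 80
k=6,n=4: acc = 80+10 = 90
k=7,n=2: acc = 90+9 = 99
k=7,n=3: acc = 99+10 = 109
k=7,n=4: acc = 109+11 = 120

120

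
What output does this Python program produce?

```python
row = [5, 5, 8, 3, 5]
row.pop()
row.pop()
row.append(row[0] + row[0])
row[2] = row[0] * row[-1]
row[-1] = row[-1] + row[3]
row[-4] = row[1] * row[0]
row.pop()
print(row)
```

pop() removes 5 → [5, 5, 8, 3]
pop() removes 3 → [5, 5, 8]
append row[0]+row[0] = 5+5 = 10 → [5, 5, 8, 10]
row[2] = row[0]*row[-1] = 5*10 = 50 → [5, 5, 50, 10]
row[-1] = row[-1]+row[3] = 10+10 = 20 → [5, 5, 50, 20]
row[-4] = row[1]*row[0] = 5*5 = 25 → [25, 5, 50, 20]
pop() removes 20 → [25, 5, 50]

[25, 5, 50]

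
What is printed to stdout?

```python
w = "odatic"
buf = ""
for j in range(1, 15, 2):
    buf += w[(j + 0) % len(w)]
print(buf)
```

j=1: add w[1]='d' → 'd'
j=3: add w[3]='t' → 'dt'
j=5: add w[5]='c' → 'dtc'
j=7: add w[1]='d' → 'dtcd'
j=9: add w[3]='t' → 'dtcdt'
j=11: add w[5]='c' → 'dtcdtc'
j=13: add w[1]='d' → 'dtcdtcd'

dtcdtcd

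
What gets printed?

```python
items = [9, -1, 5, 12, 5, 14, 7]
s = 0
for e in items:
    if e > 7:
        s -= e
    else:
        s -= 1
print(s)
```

-39

e=9: >7, s = 0-9 = -9
e=-1: not >7, s = (-9)-1 = -10
e=5: not >7, s = (-10)-1 = -11
e=12: >7, s = (-11)-12 = -23
e=5: not >7, s = (-23)-1 = -24
e=14: >7, s = (-24)-14 = -38
e=7: not >7, s = (-38)-1 = -39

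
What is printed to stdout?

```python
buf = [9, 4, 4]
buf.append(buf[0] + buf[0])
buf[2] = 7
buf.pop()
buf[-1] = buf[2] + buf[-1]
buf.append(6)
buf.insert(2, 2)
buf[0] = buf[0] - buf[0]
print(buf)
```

append buf[0]+buf[0] = 9+9 = 18 → [9, 4, 4, 18]
buf[2] = 7 → [9, 4, 7, 18]
pop() removes 18 → [9, 4, 7]
buf[-1] = buf[2]+buf[-1] = 7+7 = 14 → [9, 4, 14]
append 6 → [9, 4, 14, 6]
insert 2 at 2 → [9, 4, 2, 14, 6]
buf[0] = buf[0]-buf[0] = 9-9 = 0 → [0, 4, 2, 14, 6]

[0, 4, 2, 14, 6]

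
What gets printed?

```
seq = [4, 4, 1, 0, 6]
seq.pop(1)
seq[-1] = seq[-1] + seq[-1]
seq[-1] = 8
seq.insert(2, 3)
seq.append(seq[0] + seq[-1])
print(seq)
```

[4, 1, 3, 0, 8, 12]

pop(1) removes 4 → [4, 1, 0, 6]
seq[-1] = seq[-1]+seq[-1] = 6+6 = 12 → [4, 1, 0, 12]
seq[-1] = 8 → [4, 1, 0, 8]
insert 3 at 2 → [4, 1, 3, 0, 8]
append seq[0]+seq[-1] = 4+8 = 12 → [4, 1, 3, 0, 8, 12]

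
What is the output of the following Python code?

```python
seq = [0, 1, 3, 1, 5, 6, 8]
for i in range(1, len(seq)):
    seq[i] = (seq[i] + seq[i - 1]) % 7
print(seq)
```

[0, 1, 4, 5, 3, 2, 3]

i=1: seq[1] = (1+0)%7 = 1 → [0, 1, 3, 1, 5, 6, 8]
i=2: seq[2] = (3+1)%7 = 4 → [0, 1, 4, 1, 5, 6, 8]
i=3: seq[3] = (1+4)%7 = 5 → [0, 1, 4, 5, 5, 6, 8]
i=4: seq[4] = (5+5)%7 = 3 → [0, 1, 4, 5, 3, 6, 8]
i=5: seq[5] = (6+3)%7 = 2 → [0, 1, 4, 5, 3, 2, 8]
i=6: seq[6] = (8+2)%7 = 3 → [0, 1, 4, 5, 3, 2, 3]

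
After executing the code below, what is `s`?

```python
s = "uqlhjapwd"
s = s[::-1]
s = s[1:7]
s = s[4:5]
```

reverse → 'dwpajhlqu'
slice [1:7] → 'wpajhl'
slice [4:5] → 'h'

'h'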